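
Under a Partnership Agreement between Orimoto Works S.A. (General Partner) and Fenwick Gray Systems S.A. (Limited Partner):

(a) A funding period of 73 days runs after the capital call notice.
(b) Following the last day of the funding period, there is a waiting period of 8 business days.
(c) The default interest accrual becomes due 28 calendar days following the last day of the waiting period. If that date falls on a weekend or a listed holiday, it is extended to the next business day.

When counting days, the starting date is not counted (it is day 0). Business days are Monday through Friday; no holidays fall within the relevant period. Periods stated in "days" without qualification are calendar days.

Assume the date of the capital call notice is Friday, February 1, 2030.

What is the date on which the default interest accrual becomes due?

Adding 73 calendar days to February 1, 2030 gives April 15, 2030, which is the last day of the funding period.
The last day of the waiting period: 8 business days after Monday, April 15, 2030, skipping weekends — Apr 16, Apr 17, Apr 18, Apr 19, Apr 22, Apr 23, Apr 24, Apr 25 — lands on Thursday, April 25, 2030.
Adding 28 calendar days to April 25, 2030 gives May 23, 2030, which is the date on which the default interest accrual becomes due. May 23, 2030 is a Thursday, so no roll-forward applies.

May 23, 2030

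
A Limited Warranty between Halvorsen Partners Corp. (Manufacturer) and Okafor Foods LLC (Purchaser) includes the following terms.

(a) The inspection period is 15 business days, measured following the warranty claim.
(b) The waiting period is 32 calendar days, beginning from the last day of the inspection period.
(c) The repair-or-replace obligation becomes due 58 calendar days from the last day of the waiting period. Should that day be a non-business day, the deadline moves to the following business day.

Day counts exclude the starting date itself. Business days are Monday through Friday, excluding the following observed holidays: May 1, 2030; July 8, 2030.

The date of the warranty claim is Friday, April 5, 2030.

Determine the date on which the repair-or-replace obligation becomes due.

The last day of the inspection period: counting 15 business days from Friday, April 5, 2030 (Apr 8, Apr 9, Apr 10, Apr 11, …, Apr 24, Apr 25, Apr 26, skipping weekends) reaches Friday, April 26, 2030.
Adding 32 calendar days to April 26, 2030 gives May 28, 2030, which is the last day of the waiting period.
The date on which the repair-or-replace obligation becomes due: 58 calendar days after May 28, 2030 is July 25, 2030. July 25, 2030 is a Thursday and is not a listed holiday, so no roll-forward applies.

July 25, 2030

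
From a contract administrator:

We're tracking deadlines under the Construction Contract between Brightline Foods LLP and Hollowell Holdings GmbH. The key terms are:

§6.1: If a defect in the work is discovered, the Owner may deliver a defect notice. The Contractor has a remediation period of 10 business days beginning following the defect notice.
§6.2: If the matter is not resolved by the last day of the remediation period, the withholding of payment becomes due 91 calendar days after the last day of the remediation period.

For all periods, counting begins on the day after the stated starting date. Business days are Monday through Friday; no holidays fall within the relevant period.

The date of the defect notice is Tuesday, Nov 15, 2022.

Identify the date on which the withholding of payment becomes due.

Feb 28, 2023

The last day of the remediation period: 10 business days after Tuesday, Nov 15, 2022, skipping weekends — Nov 16, Nov 17, Nov 18, Nov 21, Nov 22, Nov 23, Nov 24, Nov 25, Nov 28, Nov 29 — lands on Tuesday, Nov 29, 2022.
Adding 91 calendar days to Nov 29, 2022 gives Feb 28, 2023, which is the date on which the withholding of payment becomes due.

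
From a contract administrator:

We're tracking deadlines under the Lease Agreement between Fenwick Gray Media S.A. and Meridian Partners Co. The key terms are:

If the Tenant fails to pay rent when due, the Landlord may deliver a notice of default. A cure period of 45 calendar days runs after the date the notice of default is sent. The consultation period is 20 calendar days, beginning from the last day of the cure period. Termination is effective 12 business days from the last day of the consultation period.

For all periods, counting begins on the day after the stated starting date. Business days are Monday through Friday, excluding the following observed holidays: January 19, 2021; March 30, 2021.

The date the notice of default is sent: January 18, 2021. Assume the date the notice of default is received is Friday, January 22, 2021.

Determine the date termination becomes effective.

April 12, 2021

The last day of the cure period: 45 calendar days after January 18, 2021 is March 4, 2021.
Adding 20 calendar days to March 4, 2021 gives March 24, 2021, which is the last day of the consultation period.
From Wednesday, March 24, 2021, 12 business days (Mar 25, Mar 26, Mar 29, Mar 31, …, Apr 8, Apr 9, Apr 12, skipping weekends and the listed holiday on Mar 30) brings us to Monday, April 12, 2021, which is the date termination becomes effective.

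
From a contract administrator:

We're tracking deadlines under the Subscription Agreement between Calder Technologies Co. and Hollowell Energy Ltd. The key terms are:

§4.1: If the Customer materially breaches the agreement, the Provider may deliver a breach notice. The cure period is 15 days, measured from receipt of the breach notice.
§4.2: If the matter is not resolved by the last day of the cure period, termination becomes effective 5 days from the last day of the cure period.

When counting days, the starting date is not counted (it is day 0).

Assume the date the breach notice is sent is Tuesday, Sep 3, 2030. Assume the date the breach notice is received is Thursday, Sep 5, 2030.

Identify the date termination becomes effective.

The last day of the cure period: Sep 5, 2030 + 15 days = Sep 20, 2030.
The date termination becomes effective: 5 calendar days after Sep 20, 2030 is Sep 25, 2030.

Sep 25, 2030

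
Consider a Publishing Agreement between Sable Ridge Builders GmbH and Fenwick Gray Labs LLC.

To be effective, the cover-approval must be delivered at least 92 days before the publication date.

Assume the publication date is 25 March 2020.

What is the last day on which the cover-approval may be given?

24 December 2019

Counting back 92 calendar days from 25 March 2020 gives 24 December 2019.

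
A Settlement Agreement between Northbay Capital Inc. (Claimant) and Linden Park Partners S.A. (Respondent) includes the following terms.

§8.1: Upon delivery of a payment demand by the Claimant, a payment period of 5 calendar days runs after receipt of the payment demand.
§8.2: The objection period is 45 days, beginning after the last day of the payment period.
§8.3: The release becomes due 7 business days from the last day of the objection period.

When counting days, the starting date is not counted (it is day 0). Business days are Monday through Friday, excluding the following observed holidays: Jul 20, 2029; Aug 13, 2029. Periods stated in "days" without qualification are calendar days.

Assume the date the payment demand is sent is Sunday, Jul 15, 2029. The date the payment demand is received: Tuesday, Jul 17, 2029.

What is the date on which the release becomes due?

The last day of the payment period: 5 calendar days after Jul 17, 2029 is Jul 22, 2029.
The last day of the objection period: Jul 22, 2029 + 45 days = Sep 5, 2029.
The date on which the release becomes due: 7 business days after Wednesday, Sep 5, 2029, skipping weekends — Sep 6, Sep 7, Sep 10, Sep 11, Sep 12, Sep 13, Sep 14 — lands on Friday, Sep 14, 2029.

Sep 14, 2029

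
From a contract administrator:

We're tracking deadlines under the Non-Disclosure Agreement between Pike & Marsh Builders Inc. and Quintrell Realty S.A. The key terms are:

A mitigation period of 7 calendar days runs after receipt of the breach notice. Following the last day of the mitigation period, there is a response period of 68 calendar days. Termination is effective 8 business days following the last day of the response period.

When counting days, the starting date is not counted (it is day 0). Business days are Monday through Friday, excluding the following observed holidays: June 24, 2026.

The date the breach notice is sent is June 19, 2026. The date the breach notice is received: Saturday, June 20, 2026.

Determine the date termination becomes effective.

The last day of the mitigation period: June 20, 2026 + 7 days = June 27, 2026.
The last day of the response period: June 27, 2026 + 68 days = September 3, 2026.
The date termination becomes effective: 8 business days after Thursday, September 3, 2026, skipping weekends — Sep 4, Sep 7, Sep 8, Sep 9, Sep 10, Sep 11, Sep 14, Sep 15 — lands on Tuesday, September 15, 2026.

September 15, 2026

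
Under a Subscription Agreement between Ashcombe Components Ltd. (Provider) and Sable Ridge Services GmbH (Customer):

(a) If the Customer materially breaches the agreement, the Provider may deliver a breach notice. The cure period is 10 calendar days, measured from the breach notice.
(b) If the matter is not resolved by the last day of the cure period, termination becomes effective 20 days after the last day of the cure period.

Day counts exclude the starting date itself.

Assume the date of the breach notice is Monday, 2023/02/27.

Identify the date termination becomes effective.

The last day of the cure period: 10 calendar days after 2023/02/27 is 2023/03/09.
The date termination becomes effective: 2023/03/09 + 20 days = 2023/03/29.

2023/03/29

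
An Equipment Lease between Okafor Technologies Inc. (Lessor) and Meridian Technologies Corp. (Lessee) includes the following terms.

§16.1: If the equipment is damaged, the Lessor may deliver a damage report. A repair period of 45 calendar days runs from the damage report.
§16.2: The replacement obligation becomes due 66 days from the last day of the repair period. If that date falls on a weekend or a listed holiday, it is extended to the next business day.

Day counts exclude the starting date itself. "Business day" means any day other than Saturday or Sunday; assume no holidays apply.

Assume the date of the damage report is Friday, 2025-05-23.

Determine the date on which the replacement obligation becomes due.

2025-09-11

The last day of the repair period: 45 calendar days after 2025-05-23 is 2025-07-07.
The date on which the replacement obligation becomes due: 66 calendar days after 2025-07-07 is 2025-09-11. 2025-09-11 is a Thursday, so no roll-forward applies.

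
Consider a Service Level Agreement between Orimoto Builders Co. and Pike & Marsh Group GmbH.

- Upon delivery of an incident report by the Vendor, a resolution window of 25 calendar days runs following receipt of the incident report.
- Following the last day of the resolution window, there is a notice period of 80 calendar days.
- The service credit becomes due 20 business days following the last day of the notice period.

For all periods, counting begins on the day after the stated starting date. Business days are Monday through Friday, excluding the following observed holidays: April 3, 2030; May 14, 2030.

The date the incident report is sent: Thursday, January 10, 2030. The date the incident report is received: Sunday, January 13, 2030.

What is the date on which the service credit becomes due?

May 27, 2030

Adding 25 calendar days to January 13, 2030 gives February 7, 2030, which is the last day of the resolution window.
Adding 80 calendar days to February 7, 2030 gives April 28, 2030, which is the last day of the notice period.
The date on which the service credit becomes due: counting 20 business days from Sunday, April 28, 2030 (Apr 29, Apr 30, May 1, May 2, …, May 23, May 24, May 27, skipping weekends and the listed holiday on May 14) reaches Monday, May 27, 2030.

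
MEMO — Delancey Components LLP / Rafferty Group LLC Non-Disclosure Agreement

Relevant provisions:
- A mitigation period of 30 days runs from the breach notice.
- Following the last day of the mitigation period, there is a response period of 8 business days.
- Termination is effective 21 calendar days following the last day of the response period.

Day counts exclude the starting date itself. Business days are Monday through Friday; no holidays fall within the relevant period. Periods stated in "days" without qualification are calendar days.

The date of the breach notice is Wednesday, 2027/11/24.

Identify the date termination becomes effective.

2028/01/26

Adding 30 calendar days to 2027/11/24 gives 2027/12/24, which is the last day of the mitigation period.
The last day of the response period: counting 8 business days from Friday, 2027/12/24 (Dec 27, Dec 28, Dec 29, Dec 30, Dec 31, Jan 3, Jan 4, Jan 5, skipping weekends) reaches Wednesday, 2028/01/05.
Adding 21 calendar days to 2028/01/05 gives 2028/01/26, which is the date termination becomes effective.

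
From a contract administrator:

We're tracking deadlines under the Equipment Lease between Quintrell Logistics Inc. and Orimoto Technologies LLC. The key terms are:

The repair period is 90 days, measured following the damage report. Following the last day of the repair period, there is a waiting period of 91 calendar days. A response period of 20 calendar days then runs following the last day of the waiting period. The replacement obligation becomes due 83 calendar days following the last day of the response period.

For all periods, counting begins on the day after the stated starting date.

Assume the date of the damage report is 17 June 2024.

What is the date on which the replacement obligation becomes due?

28 March 2025

The last day of the repair period: 90 calendar days after 17 June 2024 is 15 September 2024.
Adding 91 calendar days to 15 September 2024 gives 15 December 2024, which is the last day of the waiting period.
The last day of the response period: 20 calendar days after 15 December 2024 is 4 January 2025.
Adding 83 calendar days to 4 January 2025 gives 28 March 2025, which is the date on which the replacement obligation becomes due.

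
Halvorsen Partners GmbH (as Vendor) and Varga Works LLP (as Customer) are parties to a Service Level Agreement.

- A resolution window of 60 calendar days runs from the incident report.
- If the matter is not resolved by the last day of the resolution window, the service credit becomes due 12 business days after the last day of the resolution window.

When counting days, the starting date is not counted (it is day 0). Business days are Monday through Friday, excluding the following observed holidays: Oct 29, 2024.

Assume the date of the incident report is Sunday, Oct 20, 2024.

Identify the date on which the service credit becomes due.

Jan 6, 2025

The last day of the resolution window: 60 calendar days after Oct 20, 2024 is Dec 19, 2024.
The date on which the service credit becomes due: counting 12 business days from Thursday, Dec 19, 2024 (Dec 20, Dec 23, Dec 24, Dec 25, …, Jan 2, Jan 3, Jan 6, skipping weekends) reaches Monday, Jan 6, 2025.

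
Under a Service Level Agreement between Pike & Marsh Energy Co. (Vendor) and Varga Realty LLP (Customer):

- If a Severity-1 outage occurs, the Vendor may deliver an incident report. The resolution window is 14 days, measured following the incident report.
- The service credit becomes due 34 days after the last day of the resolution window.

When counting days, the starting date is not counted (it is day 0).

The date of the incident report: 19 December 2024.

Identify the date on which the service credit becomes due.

Adding 14 calendar days to 19 December 2024 gives 2 January 2025, which is the last day of the resolution window.
Adding 34 calendar days to 2 January 2025 gives 5 February 2025, which is the date on which the service credit becomes due.

5 February 2025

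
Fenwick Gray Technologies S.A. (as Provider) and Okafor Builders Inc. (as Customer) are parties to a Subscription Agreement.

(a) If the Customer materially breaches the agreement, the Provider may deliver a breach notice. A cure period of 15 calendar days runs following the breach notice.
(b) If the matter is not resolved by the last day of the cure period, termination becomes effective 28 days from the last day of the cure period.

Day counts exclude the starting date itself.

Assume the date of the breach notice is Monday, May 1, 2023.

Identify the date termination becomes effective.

Jun 13, 2023

The last day of the cure period: 15 calendar days after May 1, 2023 is May 16, 2023.
The date termination becomes effective: May 16, 2023 + 28 days = Jun 13, 2023.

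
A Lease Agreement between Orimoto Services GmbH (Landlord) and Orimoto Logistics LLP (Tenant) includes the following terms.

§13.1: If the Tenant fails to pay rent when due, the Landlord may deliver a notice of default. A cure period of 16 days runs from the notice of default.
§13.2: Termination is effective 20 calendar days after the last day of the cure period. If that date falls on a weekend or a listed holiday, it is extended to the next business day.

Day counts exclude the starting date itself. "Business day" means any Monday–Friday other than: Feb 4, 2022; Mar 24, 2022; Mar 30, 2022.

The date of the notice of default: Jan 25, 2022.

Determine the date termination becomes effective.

The last day of the cure period: Jan 25, 2022 + 16 days = Feb 10, 2022.
The date termination becomes effective: Feb 10, 2022 + 20 days = Mar 2, 2022. Mar 2, 2022 is a Wednesday and is not a listed holiday, so no roll-forward applies.

Mar 2, 2022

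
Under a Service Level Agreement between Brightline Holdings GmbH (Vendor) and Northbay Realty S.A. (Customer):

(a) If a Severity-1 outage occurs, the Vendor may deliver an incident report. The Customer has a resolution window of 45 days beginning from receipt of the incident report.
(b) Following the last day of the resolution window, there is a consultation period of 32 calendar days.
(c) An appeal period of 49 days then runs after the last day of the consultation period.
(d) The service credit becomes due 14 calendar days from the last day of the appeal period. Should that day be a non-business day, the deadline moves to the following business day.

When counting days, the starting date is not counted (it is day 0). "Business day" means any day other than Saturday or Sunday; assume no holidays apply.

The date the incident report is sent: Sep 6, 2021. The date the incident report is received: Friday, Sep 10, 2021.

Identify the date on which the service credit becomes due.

Jan 28, 2022

The last day of the resolution window: 45 calendar days after Sep 10, 2021 is Oct 25, 2021.
The last day of the consultation period: Oct 25, 2021 + 32 days = Nov 26, 2021.
The last day of the appeal period: Nov 26, 2021 + 49 days = Jan 14, 2022.
Adding 14 calendar days to Jan 14, 2022 gives Jan 28, 2022, which is the date on which the service credit becomes due. Jan 28, 2022 is a Friday, so no roll-forward applies.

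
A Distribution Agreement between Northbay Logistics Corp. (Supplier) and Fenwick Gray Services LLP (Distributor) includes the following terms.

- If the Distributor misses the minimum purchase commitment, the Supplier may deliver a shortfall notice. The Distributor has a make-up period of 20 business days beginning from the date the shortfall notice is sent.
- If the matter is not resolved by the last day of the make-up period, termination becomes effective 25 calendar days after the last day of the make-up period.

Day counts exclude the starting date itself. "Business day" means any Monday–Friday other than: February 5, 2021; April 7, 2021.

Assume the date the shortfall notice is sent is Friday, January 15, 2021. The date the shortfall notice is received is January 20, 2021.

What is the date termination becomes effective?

March 12, 2021

The last day of the make-up period: counting 20 business days from Friday, January 15, 2021 (Jan 18, Jan 19, Jan 20, Jan 21, …, Feb 11, Feb 12, Feb 15, skipping weekends and the listed holiday on Feb 5) reaches Monday, February 15, 2021.
The date termination becomes effective: February 15, 2021 + 25 days = March 12, 2021.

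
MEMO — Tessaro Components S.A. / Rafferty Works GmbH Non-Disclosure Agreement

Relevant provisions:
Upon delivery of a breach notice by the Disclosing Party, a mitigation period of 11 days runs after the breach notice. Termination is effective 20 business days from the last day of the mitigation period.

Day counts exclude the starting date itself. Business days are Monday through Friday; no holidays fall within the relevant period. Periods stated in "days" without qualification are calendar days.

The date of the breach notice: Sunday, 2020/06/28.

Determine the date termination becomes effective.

The last day of the mitigation period: 2020/06/28 + 11 days = 2020/07/09.
The date termination becomes effective: 20 business days after Thursday, 2020/07/09, skipping weekends — Jul 10, Jul 13, Jul 14, Jul 15, …, Aug 4, Aug 5, Aug 6 — lands on Thursday, 2020/08/06.

2020/08/06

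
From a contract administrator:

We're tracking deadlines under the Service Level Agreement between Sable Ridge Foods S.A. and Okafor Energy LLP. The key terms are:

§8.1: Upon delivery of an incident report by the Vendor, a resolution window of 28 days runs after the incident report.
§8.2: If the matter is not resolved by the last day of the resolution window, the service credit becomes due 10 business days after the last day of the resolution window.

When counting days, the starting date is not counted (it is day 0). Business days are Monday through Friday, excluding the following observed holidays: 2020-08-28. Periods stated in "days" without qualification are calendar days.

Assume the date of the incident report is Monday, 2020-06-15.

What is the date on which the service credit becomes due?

The last day of the resolution window: 28 calendar days after 2020-06-15 is 2020-07-13.
The date on which the service credit becomes due: counting 10 business days from Monday, 2020-07-13 (Jul 14, Jul 15, Jul 16, Jul 17, Jul 20, Jul 21, Jul 22, Jul 23, Jul 24, Jul 27, skipping weekends) reaches Monday, 2020-07-27.

2020-07-27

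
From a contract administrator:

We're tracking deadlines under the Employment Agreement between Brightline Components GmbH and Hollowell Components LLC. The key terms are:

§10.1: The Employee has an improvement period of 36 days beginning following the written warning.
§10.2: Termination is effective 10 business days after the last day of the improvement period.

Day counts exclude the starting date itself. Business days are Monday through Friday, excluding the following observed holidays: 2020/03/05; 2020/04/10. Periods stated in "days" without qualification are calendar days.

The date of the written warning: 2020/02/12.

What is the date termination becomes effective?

Adding 36 calendar days to 2020/02/12 gives 2020/03/19, which is the last day of the improvement period.
The date termination becomes effective: counting 10 business days from Thursday, 2020/03/19 (Mar 20, Mar 23, Mar 24, Mar 25, Mar 26, Mar 27, Mar 30, Mar 31, Apr 1, Apr 2, skipping weekends) reaches Thursday, 2020/04/02.

2020/04/02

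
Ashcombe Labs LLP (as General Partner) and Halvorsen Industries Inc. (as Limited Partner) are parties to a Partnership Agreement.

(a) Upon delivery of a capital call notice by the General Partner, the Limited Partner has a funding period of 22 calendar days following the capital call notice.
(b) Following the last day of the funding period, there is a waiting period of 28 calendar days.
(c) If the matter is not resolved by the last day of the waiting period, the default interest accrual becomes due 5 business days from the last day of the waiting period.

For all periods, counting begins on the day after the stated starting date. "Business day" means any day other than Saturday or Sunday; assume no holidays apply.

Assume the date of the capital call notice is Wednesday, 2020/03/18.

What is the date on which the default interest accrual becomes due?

Adding 22 calendar days to 2020/03/18 gives 2020/04/09, which is the last day of the funding period.
Adding 28 calendar days to 2020/04/09 gives 2020/05/07, which is the last day of the waiting period.
From Thursday, 2020/05/07, 5 business days (May 8, May 11, May 12, May 13, May 14, skipping weekends) brings us to Thursday, 2020/05/14, which is the date on which the default interest accrual becomes due.

2020/05/14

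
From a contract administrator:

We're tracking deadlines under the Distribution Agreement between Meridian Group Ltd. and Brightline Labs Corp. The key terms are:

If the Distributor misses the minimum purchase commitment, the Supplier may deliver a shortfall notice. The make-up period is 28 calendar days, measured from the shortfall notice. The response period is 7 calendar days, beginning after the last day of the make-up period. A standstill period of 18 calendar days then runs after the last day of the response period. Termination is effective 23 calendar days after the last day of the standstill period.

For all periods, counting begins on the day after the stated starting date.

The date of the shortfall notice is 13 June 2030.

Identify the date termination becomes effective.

28 August 2030

The last day of the make-up period: 28 calendar days after 13 June 2030 is 11 July 2030.
Adding 7 calendar days to 11 July 2030 gives 18 July 2030, which is the last day of the response period.
Adding 18 calendar days to 18 July 2030 gives 5 August 2030, which is the last day of the standstill period.
The date termination becomes effective: 5 August 2030 + 23 days = 28 August 2030.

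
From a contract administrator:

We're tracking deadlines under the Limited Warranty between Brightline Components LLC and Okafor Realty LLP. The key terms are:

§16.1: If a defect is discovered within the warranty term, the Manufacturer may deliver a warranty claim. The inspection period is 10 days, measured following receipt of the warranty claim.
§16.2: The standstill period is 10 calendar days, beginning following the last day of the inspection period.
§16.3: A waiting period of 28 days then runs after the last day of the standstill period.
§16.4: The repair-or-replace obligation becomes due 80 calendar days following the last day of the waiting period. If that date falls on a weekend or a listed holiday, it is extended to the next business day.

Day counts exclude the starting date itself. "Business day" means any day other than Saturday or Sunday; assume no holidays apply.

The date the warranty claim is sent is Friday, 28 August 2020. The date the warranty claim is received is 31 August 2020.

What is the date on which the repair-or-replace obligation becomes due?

Adding 10 calendar days to 31 August 2020 gives 10 September 2020, which is the last day of the inspection period.
The last day of the standstill period: 10 September 2020 + 10 days = 20 September 2020.
The last day of the waiting period: 28 calendar days after 20 September 2020 is 18 October 2020.
Adding 80 calendar days to 18 October 2020 gives 6 January 2021, which is the date on which the repair-or-replace obligation becomes due. 6 January 2021 is a Wednesday, so no roll-forward applies.

6 January 2021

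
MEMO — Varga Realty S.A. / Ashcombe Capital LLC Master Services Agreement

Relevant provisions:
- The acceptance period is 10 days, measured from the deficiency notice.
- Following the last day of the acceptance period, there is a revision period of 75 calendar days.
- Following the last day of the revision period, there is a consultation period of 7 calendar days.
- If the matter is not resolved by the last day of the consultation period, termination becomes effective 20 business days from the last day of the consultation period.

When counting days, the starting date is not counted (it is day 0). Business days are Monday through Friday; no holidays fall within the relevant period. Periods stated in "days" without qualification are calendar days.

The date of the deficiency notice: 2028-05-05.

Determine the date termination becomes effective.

The last day of the acceptance period: 2028-05-05 + 10 days = 2028-05-15.
The last day of the revision period: 75 calendar days after 2028-05-15 is 2028-07-29.
The last day of the consultation period: 7 calendar days after 2028-07-29 is 2028-08-05.
The date termination becomes effective: counting 20 business days from Saturday, 2028-08-05 (Aug 7, Aug 8, Aug 9, Aug 10, …, Aug 30, Aug 31, Sep 1, skipping weekends) reaches Friday, 2028-09-01.

2028-09-01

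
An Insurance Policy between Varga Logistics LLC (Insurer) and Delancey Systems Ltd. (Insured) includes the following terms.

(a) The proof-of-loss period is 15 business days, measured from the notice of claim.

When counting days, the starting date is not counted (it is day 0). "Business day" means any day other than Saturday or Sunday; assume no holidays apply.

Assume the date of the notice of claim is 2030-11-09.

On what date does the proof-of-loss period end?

From Saturday, 2030-11-09, 15 business days (Nov 11, Nov 12, Nov 13, Nov 14, …, Nov 27, Nov 28, Nov 29, skipping weekends) brings us to Friday, 2030-11-29, which is the last day of the proof-of-loss period.

2030-11-29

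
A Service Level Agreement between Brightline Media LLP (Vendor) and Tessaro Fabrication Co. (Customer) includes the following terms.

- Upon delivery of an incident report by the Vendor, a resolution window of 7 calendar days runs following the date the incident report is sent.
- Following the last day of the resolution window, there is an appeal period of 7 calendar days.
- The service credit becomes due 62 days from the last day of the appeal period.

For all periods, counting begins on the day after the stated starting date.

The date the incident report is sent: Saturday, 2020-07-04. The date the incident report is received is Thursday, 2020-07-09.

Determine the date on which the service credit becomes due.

Adding 7 calendar days to 2020-07-04 gives 2020-07-11, which is the last day of the resolution window.
Adding 7 calendar days to 2020-07-11 gives 2020-07-18, which is the last day of the appeal period.
The date on which the service credit becomes due: 62 calendar days after 2020-07-18 is 2020-09-18.

2020-09-18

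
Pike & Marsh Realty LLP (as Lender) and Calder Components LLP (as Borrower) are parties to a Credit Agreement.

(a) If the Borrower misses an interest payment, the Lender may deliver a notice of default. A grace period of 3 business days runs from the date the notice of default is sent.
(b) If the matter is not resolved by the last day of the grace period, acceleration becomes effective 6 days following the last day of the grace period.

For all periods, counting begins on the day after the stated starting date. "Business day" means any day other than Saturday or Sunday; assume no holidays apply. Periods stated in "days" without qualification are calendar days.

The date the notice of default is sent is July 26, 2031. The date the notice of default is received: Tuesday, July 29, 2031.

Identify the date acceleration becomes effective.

From Saturday, July 26, 2031, 3 business days (Jul 28, Jul 29, Jul 30, skipping weekends) brings us to Wednesday, July 30, 2031, which is the last day of the grace period.
Adding 6 calendar days to July 30, 2031 gives August 5, 2031, which is the date acceleration becomes effective.

August 5, 2031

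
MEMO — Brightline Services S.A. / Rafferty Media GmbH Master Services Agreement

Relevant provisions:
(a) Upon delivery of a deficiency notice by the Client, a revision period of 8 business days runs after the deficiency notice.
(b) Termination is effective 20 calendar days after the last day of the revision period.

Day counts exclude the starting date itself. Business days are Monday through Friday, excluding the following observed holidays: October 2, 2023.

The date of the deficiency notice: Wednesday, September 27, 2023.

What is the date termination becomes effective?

October 30, 2023

From Wednesday, September 27, 2023, 8 business days (Sep 28, Sep 29, Oct 3, Oct 4, Oct 5, Oct 6, Oct 9, Oct 10, skipping weekends and the listed holiday on Oct 2) brings us to Tuesday, October 10, 2023, which is the last day of the revision period.
The date termination becomes effective: 20 calendar days after October 10, 2023 is October 30, 2023.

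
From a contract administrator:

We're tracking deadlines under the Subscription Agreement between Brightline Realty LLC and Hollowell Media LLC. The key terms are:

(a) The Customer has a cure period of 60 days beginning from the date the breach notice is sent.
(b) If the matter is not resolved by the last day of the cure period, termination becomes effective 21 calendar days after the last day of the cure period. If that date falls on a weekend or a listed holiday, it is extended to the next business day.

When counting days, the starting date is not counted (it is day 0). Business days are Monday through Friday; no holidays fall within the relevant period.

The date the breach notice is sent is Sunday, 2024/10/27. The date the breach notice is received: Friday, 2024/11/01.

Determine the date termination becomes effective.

Adding 60 calendar days to 2024/10/27 gives 2024/12/26, which is the last day of the cure period.
The date termination becomes effective: 2024/12/26 + 21 days = 2025/01/16. 2025/01/16 is a Thursday, so no roll-forward applies.

2025/01/16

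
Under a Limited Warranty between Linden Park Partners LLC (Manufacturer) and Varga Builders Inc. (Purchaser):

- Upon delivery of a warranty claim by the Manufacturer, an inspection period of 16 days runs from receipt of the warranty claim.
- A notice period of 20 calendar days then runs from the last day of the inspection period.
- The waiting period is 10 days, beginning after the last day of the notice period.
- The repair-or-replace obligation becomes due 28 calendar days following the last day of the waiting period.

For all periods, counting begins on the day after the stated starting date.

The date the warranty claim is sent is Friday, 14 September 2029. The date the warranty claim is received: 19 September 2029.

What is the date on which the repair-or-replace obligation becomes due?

2 December 2029

Adding 16 calendar days to 19 September 2029 gives 5 October 2029, which is the last day of the inspection period.
The last day of the notice period: 20 calendar days after 5 October 2029 is 25 October 2029.
The last day of the waiting period: 25 October 2029 + 10 days = 4 November 2029.
The date on which the repair-or-replace obligation becomes due: 28 calendar days after 4 November 2029 is 2 December 2029.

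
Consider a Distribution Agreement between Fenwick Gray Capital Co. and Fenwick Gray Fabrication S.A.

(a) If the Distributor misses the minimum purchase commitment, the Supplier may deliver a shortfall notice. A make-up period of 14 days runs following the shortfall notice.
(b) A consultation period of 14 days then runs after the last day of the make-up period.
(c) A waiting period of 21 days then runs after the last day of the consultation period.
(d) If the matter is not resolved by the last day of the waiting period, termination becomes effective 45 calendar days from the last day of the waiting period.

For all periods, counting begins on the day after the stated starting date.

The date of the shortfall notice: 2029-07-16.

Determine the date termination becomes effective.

2029-10-18

The last day of the make-up period: 14 calendar days after 2029-07-16 is 2029-07-30.
The last day of the consultation period: 2029-07-30 + 14 days = 2029-08-13.
The last day of the waiting period: 21 calendar days after 2029-08-13 is 2029-09-03.
Adding 45 calendar days to 2029-09-03 gives 2029-10-18, which is the date termination becomes effective.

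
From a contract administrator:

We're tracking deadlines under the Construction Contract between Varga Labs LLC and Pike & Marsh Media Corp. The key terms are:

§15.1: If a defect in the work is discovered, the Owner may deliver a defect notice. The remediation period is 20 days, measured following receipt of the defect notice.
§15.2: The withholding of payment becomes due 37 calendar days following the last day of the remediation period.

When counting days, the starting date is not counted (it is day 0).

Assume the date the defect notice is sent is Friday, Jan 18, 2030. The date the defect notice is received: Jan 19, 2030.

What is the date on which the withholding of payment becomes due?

Adding 20 calendar days to Jan 19, 2030 gives Feb 8, 2030, which is the last day of the remediation period.
The date on which the withholding of payment becomes due: 37 calendar days after Feb 8, 2030 is Mar 17, 2030.

Mar 17, 2030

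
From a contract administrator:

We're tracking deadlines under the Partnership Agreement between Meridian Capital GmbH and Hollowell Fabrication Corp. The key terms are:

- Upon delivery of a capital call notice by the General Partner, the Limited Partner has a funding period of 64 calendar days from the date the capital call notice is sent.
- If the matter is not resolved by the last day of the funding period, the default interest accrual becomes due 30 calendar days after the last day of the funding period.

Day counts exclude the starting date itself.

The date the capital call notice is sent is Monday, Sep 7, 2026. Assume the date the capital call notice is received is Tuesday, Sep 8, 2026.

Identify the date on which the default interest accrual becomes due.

Dec 10, 2026

Adding 64 calendar days to Sep 7, 2026 gives Nov 10, 2026, which is the last day of the funding period.
Adding 30 calendar days to Nov 10, 2026 gives Dec 10, 2026, which is the date on which the default interest accrual becomes due.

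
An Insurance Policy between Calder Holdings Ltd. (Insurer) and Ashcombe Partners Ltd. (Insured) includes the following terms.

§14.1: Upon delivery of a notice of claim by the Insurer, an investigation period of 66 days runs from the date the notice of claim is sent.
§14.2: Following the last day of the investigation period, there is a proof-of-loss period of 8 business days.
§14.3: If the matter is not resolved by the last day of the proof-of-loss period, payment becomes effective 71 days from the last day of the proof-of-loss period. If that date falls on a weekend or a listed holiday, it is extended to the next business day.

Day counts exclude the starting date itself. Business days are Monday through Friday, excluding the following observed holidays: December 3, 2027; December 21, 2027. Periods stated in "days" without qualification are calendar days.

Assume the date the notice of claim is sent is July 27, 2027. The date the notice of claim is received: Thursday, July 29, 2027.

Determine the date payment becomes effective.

December 23, 2027

The last day of the investigation period: 66 calendar days after July 27, 2027 is October 1, 2027.
From Friday, October 1, 2027, 8 business days (Oct 4, Oct 5, Oct 6, Oct 7, Oct 8, Oct 11, Oct 12, Oct 13, skipping weekends) brings us to Wednesday, October 13, 2027, which is the last day of the proof-of-loss period.
The date payment becomes effective: October 13, 2027 + 71 days = December 23, 2027. December 23, 2027 is a Thursday and is not a listed holiday, so no roll-forward applies.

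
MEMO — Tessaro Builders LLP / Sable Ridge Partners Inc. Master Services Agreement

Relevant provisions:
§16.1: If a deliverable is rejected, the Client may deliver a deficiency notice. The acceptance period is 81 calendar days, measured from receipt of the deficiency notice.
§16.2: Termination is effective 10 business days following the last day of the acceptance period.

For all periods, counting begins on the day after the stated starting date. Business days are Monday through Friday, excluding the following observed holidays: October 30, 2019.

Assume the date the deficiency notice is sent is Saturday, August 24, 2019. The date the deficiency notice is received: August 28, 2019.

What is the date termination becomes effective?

Adding 81 calendar days to August 28, 2019 gives November 17, 2019, which is the last day of the acceptance period.
The date termination becomes effective: counting 10 business days from Sunday, November 17, 2019 (Nov 18, Nov 19, Nov 20, Nov 21, Nov 22, Nov 25, Nov 26, Nov 27, Nov 28, Nov 29, skipping weekends) reaches Friday, November 29, 2019.

November 29, 2019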